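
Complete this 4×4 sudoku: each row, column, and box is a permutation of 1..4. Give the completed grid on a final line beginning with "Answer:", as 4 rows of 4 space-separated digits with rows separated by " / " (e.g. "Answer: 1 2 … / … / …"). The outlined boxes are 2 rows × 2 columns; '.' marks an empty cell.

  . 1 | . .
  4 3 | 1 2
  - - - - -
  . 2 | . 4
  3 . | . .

Step 1. [r3c3∈{3}] nothing but 3 survives at r3c3. So r3c3=3.
Step 2. [r4c4∈{1}] r4c4 is down to just 1 ⇒ r4c4=1.
Step 3. [r3c1∈{1}] only 1 remains possible at r3c1. So r3c1=1.
Step 4. [r1c1∈{2}] r1c1 is down to just 2, so r1c1=2.
Step 5. [r1c4∈{3}] r1c4's peers cover all but 3. So r1c4=3.
Step 6. [r1c3∈{4}] r1c3 is down to just 4, so r1c3=4.
Step 7. [r4c2∈{4}] r4c2 has the single candidate 4, so r4c2=4.
Step 8. [r4c3∈{2}] r4c3 has the single candidate 2 ⇒ r4c3=2.

Answer: 2 1 4 3 / 4 3 1 2 / 1 2 3 4 / 3 4 2 1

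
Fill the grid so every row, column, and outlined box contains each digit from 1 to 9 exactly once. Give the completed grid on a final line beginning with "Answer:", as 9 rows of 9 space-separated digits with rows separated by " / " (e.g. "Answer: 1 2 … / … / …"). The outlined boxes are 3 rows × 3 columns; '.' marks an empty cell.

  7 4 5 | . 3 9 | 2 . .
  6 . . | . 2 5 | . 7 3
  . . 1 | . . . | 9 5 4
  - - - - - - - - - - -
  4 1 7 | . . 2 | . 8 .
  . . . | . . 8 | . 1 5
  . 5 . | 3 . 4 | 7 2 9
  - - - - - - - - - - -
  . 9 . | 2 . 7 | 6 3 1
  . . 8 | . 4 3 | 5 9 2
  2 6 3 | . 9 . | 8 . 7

Step 1. [r1c4∈{1,6,8}] r1c4 is the only open cell in row 1 admitting 1, so r1c4=1.
Step 2. [r8c4∈{6}] nothing but 6 survives at r8c4 ⇒ r8c4=6.
Step 3. [r5c3∈{2,6,9}] across col 3, 2 lands solely at r5c3. So r5c3=2.
Step 4. [r5c5∈{6,7}] across row 5, 6 lands solely at r5c5 ⇒ r5c5=6.
Step 5. [r5c2∈{3}] r5c2 is down to just 3 ⇒ r5c2=3.
Step 6. [r2c2∈{8}] r2c2 is down to just 8. So r2c2=8.
Step 7. [r4c4∈{5,9}] 9 has one home in row 4: r4c4, so r4c4=9.
Step 8. [r3c4∈{7,8}] 8 has one home in col 4: r3c4, so r3c4=8.
Step 9. [r4c5∈{5}] r4c5 has the single candidate 5 ⇒ r4c5=5.
Step 10. [r1c8∈{6}] r1c8 has the single candidate 6. So r1c8=6.
Step 11. [r9c8∈{4}] r9c8 is down to just 4, so r9c8=4.
Step 12. [r7c5∈{8}] r7c5 is down to just 8, so r7c5=8.
Step 13. [r4c9∈{6}] r4c9 is down to just 6 ⇒ r4c9=6.
Step 14. [r9c4∈{5}] r9c4 is down to just 5. So r9c4=5.
Step 15. [r5c1∈{9}] r5c1 is down to just 9. So r5c1=9.
Step 16. [r8c1∈{1}] r8c1 has the single candidate 1 ⇒ r8c1=1.
Step 17. [r6c3∈{6}] r6c3 is down to just 6 ⇒ r6c3=6.
Step 18. [r3c6∈{6}] r3c6's peers cover all but 6, so r3c6=6.
Step 19. [r3c2∈{2}] nothing but 2 survives at r3c2. So r3c2=2.
Step 20. [r1c9∈{8}] r1c9 has the single candidate 8. So r1c9=8.
Step 21. [r6c5∈{1}] r6c5 has the single candidate 1, so r6c5=1.
Step 22. [r2c7∈{1}] nothing but 1 survives at r2c7, so r2c7=1.
Step 23. [r6c1∈{8}] only 8 remains possible at r6c1 ⇒ r6c1=8.
Step 24. [r9c6∈{1}] r9c6 is down to just 1, so r9c6=1.
Step 25. [r5c7∈{4}] r5c7 has the single candidate 4 ⇒ r5c7=4.
Step 26. [r7c3∈{4}] r7c3's peers cover all but 4, so r7c3=4.
Step 27. [r2c3∈{9}] only 9 remains possible at r2c3 ⇒ r2c3=9.
Step 28. [r8c2∈{7}] only 7 remains possible at r8c2, so r8c2=7.
Step 29. [r4c7∈{3}] r4c7 has the single candidate 3, so r4c7=3.
Step 30. [r3c1∈{3}] only 3 remains possible at r3c1, so r3c1=3.
Step 31. [r3c5∈{7}] nothing but 7 survives at r3c5 ⇒ r3c5=7.
Step 32. [r5c4∈{7}] r5c4's peers cover all but 7, so r5c4=7.
Step 33. [r7c1∈{5}] r7c1's peers cover all but 5 ⇒ r7c1=5.
Step 34. [r2c4∈{4}] r2c4 has the single candidate 4 ⇒ r2c4=4.

Answer: 7 4 5 1 3 9 2 6 8 / 6 8 9 4 2 5 1 7 3 / 3 2 1 8 7 6 9 5 4 / 4 1 7 9 5 2 3 8 6 / 9 3 2 7 6 8 4 1 5 / 8 5 6 3 1 4 7 2 9 / 5 9 4 2 8 7 6 3 1 / 1 7 8 6 4 3 5 9 2 / 2 6 3 5 9 1 8 4 7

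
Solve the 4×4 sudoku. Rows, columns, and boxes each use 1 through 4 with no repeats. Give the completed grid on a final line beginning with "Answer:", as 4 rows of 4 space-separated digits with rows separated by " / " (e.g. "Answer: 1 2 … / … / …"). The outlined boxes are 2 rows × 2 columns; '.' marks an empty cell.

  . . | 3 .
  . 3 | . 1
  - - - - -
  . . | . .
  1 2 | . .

Step 1. [r4c3∈{4}] r4c3's peers cover all but 4, so r4c3=4.
Step 2. [r2c1∈{2,4}] row 2 places 4 nowhere but r2c1, so r2c1=4.
Step 3. [r2c3∈{2}] only 2 remains possible at r2c3. So r2c3=2.
Step 4. [r3c4∈{2,3}] row 3 places 2 nowhere but r3c4 ⇒ r3c4=2.
Step 5. [r3c2∈{4}] r3c2 is down to just 4, so r3c2=4.
Step 6. [r1c2∈{1}] r1c2 is down to just 1, so r1c2=1.
Step 7. [r3c3∈{1}] r3c3 is down to just 1 ⇒ r3c3=1.
Step 8. [r4c4∈{3}] r4c4's peers cover all but 3, so r4c4=3.
Step 9. [r1c4∈{4}] r1c4 has the single candidate 4, so r1c4=4.
Step 10. [r3c1∈{3}] only 3 remains possible at r3c1. So r3c1=3.
Step 11. [r1c1∈{2}] only 2 remains possible at r1c1, so r1c1=2.

Answer: 2 1 3 4 / 4 3 2 1 / 3 4 1 2 / 1 2 4 3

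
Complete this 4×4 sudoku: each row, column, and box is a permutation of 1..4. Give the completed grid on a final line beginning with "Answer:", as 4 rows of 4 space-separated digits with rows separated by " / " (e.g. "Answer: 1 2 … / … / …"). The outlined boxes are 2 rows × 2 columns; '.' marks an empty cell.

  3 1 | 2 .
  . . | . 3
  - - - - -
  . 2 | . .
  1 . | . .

Step 1. [r3c1∈{4}] r3c1's peers cover all but 4. So r3c1=4.
Step 2. [r3c3∈{1,3}] across row 3, 3 lands solely at r3c3, so r3c3=3.
Step 3. [r1c4∈{4}] r1c4 is down to just 4. So r1c4=4.
Step 4. [r2c3∈{1}] nothing but 1 survives at r2c3, so r2c3=1.
Step 5. [r4c4∈{2}] r4c4 has the single candidate 2 ⇒ r4c4=2.
Step 6. [r2c1∈{2}] only 2 remains possible at r2c1, so r2c1=2.
Step 7. [r4c3∈{4}] only 4 remains possible at r4c3. So r4c3=4.
Step 8. [r4c2∈{3}] only 3 remains possible at r4c2. So r4c2=3.
Step 9. [r3c4∈{1}] nothing but 1 survives at r3c4, so r3c4=1.
Step 10. [r2c2∈{4}] only 4 remains possible at r2c2 ⇒ r2c2=4.

Answer: 3 1 2 4 / 2 4 1 3 / 4 2 3 1 / 1 3 4 2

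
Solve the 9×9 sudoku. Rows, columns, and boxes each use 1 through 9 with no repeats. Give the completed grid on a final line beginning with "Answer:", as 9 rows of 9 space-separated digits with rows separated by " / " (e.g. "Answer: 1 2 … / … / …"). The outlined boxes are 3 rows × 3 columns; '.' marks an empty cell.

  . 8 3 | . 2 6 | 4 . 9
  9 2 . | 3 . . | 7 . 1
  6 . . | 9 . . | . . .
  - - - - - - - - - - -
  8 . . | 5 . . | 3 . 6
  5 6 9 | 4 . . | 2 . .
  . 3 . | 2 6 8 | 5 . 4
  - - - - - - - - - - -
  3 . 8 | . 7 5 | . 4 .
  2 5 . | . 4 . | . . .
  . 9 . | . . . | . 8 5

Step 1. [r7c2∈{1}] r7c2 is down to just 1. So r7c2=1.
Step 2. [r8c6∈{1,3,9}] r8c6 is the only open cell in box 8 admitting 9, so r8c6=9.
Step 3. [r3c8∈{2,3,5}] 2 has one home in col 8: r3c8. So r3c8=2.
Step 4. [r8c8∈{1,3,6,7}] across col 8, 3 lands solely at r8c8, so r8c8=3.
Step 5. [r6c8∈{1,7,9}] row 6 places 9 nowhere but r6c8 ⇒ r6c8=9.
Step 6. [r4c3∈{1,2,4,7}] r4c3 is the only open cell in row 4 admitting 2, so r4c3=2.
Step 7. [r7c4∈{6}] r7c4 is down to just 6, so r7c4=6.
Step 8. [r9c4∈{1}] r9c4 is down to just 1 ⇒ r9c4=1.
Step 9. [r1c1∈{1,7}] in row 1, 1 fits only at r1c1 ⇒ r1c1=1.
Step 10. [r6c1∈{7}] nothing but 7 survives at r6c1 ⇒ r6c1=7.
Step 11. [r9c3∈{4,6,7}] row 9 places 7 nowhere but r9c3 ⇒ r9c3=7.
Step 12. [r5c9∈{7,8}] 8 has one home in row 5: r5c9. So r5c9=8.
Step 13. [r3c2∈{4,7}] across col 2, 7 lands solely at r3c2 ⇒ r3c2=7.
Step 14. [r9c5∈{3}] r9c5's peers cover all but 3 ⇒ r9c5=3.
Step 15. [r5c5∈{1}] r5c5 has the single candidate 1, so r5c5=1.
Step 16. [r2c6∈{4}] r2c6 is down to just 4 ⇒ r2c6=4.
Step 17. [r2c3∈{5}] nothing but 5 survives at r2c3. So r2c3=5.
Step 18. [r5c8∈{7}] r5c8 has the single candidate 7 ⇒ r5c8=7.
Step 19. [r3c7∈{8}] r3c7's peers cover all but 8, so r3c7=8.
Step 20. [r8c3∈{6}] only 6 remains possible at r8c3 ⇒ r8c3=6.
Step 21. [r5c6∈{3}] r5c6 is down to just 3, so r5c6=3.
Step 22. [r9c6∈{2}] r9c6's peers cover all but 2, so r9c6=2.
Step 23. [r2c5∈{8}] nothing but 8 survives at r2c5, so r2c5=8.
Step 24. [r8c4∈{8}] nothing but 8 survives at r8c4. So r8c4=8.
Step 25. [r3c6∈{1}] r3c6's peers cover all but 1 ⇒ r3c6=1.
Step 26. [r1c8∈{5}] nothing but 5 survives at r1c8. So r1c8=5.
Step 27. [r3c9∈{3}] r3c9 is down to just 3, so r3c9=3.
Step 28. [r4c6∈{7}] r4c6 is down to just 7 ⇒ r4c6=7.
Step 29. [r6c3∈{1}] r6c3 is down to just 1 ⇒ r6c3=1.
Step 30. [r9c1∈{4}] nothing but 4 survives at r9c1. So r9c1=4.
Step 31. [r3c5∈{5}] r3c5 is down to just 5 ⇒ r3c5=5.
Step 32. [r8c9∈{7}] nothing but 7 survives at r8c9. So r8c9=7.
Step 33. [r3c3∈{4}] r3c3 has the single candidate 4 ⇒ r3c3=4.
Step 34. [r2c8∈{6}] only 6 remains possible at r2c8. So r2c8=6.
Step 35. [r1c4∈{7}] r1c4 is down to just 7, so r1c4=7.
Step 36. [r4c8∈{1}] only 1 remains possible at r4c8 ⇒ r4c8=1.
Step 37. [r4c5∈{9}] only 9 remains possible at r4c5. So r4c5=9.
Step 38. [r7c7∈{9}] r7c7 is down to just 9 ⇒ r7c7=9.
Step 39. [r4c2∈{4}] r4c2 has the single candidate 4. So r4c2=4.
Step 40. [r7c9∈{2}] nothing but 2 survives at r7c9. So r7c9=2.
Step 41. [r9c7∈{6}] r9c7 has the single candidate 6 ⇒ r9c7=6.
Step 42. [r8c7∈{1}] r8c7 has the single candidate 1, so r8c7=1.

Answer: 1 8 3 7 2 6 4 5 9 / 9 2 5 3 8 4 7 6 1 / 6 7 4 9 5 1 8 2 3 / 8 4 2 5 9 7 3 1 6 / 5 6 9 4 1 3 2 7 8 / 7 3 1 2 6 8 5 9 4 / 3 1 8 6 7 5 9 4 2 / 2 5 6 8 4 9 1 3 7 / 4 9 7 1 3 2 6 8 5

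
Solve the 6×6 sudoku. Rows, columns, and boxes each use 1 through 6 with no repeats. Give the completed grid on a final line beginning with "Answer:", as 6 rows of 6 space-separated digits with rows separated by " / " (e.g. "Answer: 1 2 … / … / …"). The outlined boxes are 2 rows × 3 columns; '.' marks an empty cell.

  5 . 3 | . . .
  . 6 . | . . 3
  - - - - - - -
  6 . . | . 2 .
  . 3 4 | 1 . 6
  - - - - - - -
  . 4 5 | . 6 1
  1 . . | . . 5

Step 1. [r6c2∈{2}] r6c2 is down to just 2 ⇒ r6c2=2.
Step 2. [r3c4∈{3,4,5}] row 3 places 3 nowhere but r3c4. So r3c4=3.
Step 3. [r1c2∈{1}] nothing but 1 survives at r1c2, so r1c2=1.
Step 4. [r1c5∈{4}] r1c5's peers cover all but 4. So r1c5=4.
Step 5. [r2c3∈{2}] r2c3 is down to just 2. So r2c3=2.
Step 6. [r2c4∈{5}] nothing but 5 survives at r2c4, so r2c4=5.
Step 7. [r1c6∈{2}] r1c6's peers cover all but 2, so r1c6=2.
Step 8. [r1c4∈{6}] r1c4 is down to just 6. So r1c4=6.
Step 9. [r3c6∈{4}] r3c6's peers cover all but 4 ⇒ r3c6=4.
Step 10. [r5c1∈{3}] nothing but 3 survives at r5c1 ⇒ r5c1=3.
Step 11. [r2c5∈{1}] only 1 remains possible at r2c5 ⇒ r2c5=1.
Step 12. [r3c2∈{5}] r3c2 is down to just 5 ⇒ r3c2=5.
Step 13. [r6c5∈{3}] r6c5 has the single candidate 3, so r6c5=3.
Step 14. [r3c3∈{1}] only 1 remains possible at r3c3. So r3c3=1.
Step 15. [r6c3∈{6}] nothing but 6 survives at r6c3, so r6c3=6.
Step 16. [r6c4∈{4}] r6c4's peers cover all but 4. So r6c4=4.
Step 17. [r4c5∈{5}] r4c5's peers cover all but 5, so r4c5=5.
Step 18. [r4c1∈{2}] r4c1 is down to just 2. So r4c1=2.
Step 19. [r5c4∈{2}] r5c4 is down to just 2 ⇒ r5c4=2.
Step 20. [r2c1∈{4}] r2c1 has the single candidate 4. So r2c1=4.

Answer: 5 1 3 6 4 2 / 4 6 2 5 1 3 / 6 5 1 3 2 4 / 2 3 4 1 5 6 / 3 4 5 2 6 1 / 1 2 6 4 3 5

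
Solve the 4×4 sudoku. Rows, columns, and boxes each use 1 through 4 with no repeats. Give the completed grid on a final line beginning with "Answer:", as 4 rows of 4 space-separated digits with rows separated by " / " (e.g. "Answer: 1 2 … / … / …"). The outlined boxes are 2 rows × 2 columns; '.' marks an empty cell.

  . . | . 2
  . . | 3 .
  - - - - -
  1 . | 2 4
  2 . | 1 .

Step 1. [r1c2∈{1,3,4}] r1c2 is the only open cell in row 1 admitting 1 ⇒ r1c2=1.
Step 2. [r2c1∈{4}] r2c1 is down to just 4 ⇒ r2c1=4.
Step 3. [r4c2∈{3,4}] row 4 places 4 nowhere but r4c2 ⇒ r4c2=4.
Step 4. [r2c2∈{2}] nothing but 2 survives at r2c2. So r2c2=2.
Step 5. [r1c1∈{3}] r1c1 is down to just 3, so r1c1=3.
Step 6. [r2c4∈{1}] r2c4 is down to just 1. So r2c4=1.
Step 7. [r3c2∈{3}] r3c2 has the single candidate 3, so r3c2=3.
Step 8. [r4c4∈{3}] nothing but 3 survives at r4c4 ⇒ r4c4=3.
Step 9. [r1c3∈{4}] only 4 remains possible at r1c3. So r1c3=4.

Answer: 3 1 4 2 / 4 2 3 1 / 1 3 2 4 / 2 4 1 3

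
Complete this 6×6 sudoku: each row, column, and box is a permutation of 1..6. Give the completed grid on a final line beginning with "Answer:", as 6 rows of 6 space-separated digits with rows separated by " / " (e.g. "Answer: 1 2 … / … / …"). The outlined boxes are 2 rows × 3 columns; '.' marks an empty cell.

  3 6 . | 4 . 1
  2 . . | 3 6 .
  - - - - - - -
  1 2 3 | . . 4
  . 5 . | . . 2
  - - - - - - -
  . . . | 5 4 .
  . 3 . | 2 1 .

Step 1. [r5c1∈{6}] r5c1's peers cover all but 6, so r5c1=6.
Step 2. [r1c3∈{5}] r1c3 is down to just 5, so r1c3=5.
Step 3. [r6c3∈{4}] nothing but 4 survives at r6c3 ⇒ r6c3=4.
Step 4. [r2c3∈{1}] r2c3 is down to just 1, so r2c3=1.
Step 5. [r3c4∈{6}] r3c4's peers cover all but 6, so r3c4=6.
Step 6. [r6c1∈{5}] r6c1 has the single candidate 5 ⇒ r6c1=5.
Step 7. [r1c5∈{2}] r1c5 is down to just 2 ⇒ r1c5=2.
Step 8. [r4c3∈{6}] r4c3's peers cover all but 6 ⇒ r4c3=6.
Step 9. [r5c2∈{1}] only 1 remains possible at r5c2, so r5c2=1.
Step 10. [r2c6∈{5}] r2c6 has the single candidate 5. So r2c6=5.
Step 11. [r5c3∈{2}] nothing but 2 survives at r5c3 ⇒ r5c3=2.
Step 12. [r4c5∈{3}] r4c5 has the single candidate 3 ⇒ r4c5=3.
Step 13. [r6c6∈{6}] r6c6 is down to just 6 ⇒ r6c6=6.
Step 14. [r3c5∈{5}] r3c5 is down to just 5. So r3c5=5.
Step 15. [r2c2∈{4}] r2c2's peers cover all but 4 ⇒ r2c2=4.
Step 16. [r5c6∈{3}] r5c6's peers cover all but 3. So r5c6=3.
Step 17. [r4c1∈{4}] r4c1's peers cover all but 4, so r4c1=4.
Step 18. [r4c4∈{1}] r4c4 is down to just 1, so r4c4=1.

Answer: 3 6 5 4 2 1 / 2 4 1 3 6 5 / 1 2 3 6 5 4 / 4 5 6 1 3 2 / 6 1 2 5 4 3 / 5 3 4 2 1 6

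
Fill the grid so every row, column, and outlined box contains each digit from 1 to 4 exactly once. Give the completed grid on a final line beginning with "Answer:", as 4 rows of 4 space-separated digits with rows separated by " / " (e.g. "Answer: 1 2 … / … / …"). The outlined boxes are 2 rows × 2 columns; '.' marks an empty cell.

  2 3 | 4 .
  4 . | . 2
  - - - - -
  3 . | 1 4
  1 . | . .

Step 1. [r4c3∈{2,3}] col 3 places 2 nowhere but r4c3, so r4c3=2.
Step 2. [r2c2∈{1}] r2c2 has the single candidate 1. So r2c2=1.
Step 3. [r4c2∈{4}] only 4 remains possible at r4c2, so r4c2=4.
Step 4. [r1c4∈{1}] r1c4 has the single candidate 1 ⇒ r1c4=1.
Step 5. [r4c4∈{3}] nothing but 3 survives at r4c4, so r4c4=3.
Step 6. [r3c2∈{2}] only 2 remains possible at r3c2 ⇒ r3c2=2.
Step 7. [r2c3∈{3}] r2c3 is down to just 3. So r2c3=3.

Answer: 2 3 4 1 / 4 1 3 2 / 3 2 1 4 / 1 4 2 3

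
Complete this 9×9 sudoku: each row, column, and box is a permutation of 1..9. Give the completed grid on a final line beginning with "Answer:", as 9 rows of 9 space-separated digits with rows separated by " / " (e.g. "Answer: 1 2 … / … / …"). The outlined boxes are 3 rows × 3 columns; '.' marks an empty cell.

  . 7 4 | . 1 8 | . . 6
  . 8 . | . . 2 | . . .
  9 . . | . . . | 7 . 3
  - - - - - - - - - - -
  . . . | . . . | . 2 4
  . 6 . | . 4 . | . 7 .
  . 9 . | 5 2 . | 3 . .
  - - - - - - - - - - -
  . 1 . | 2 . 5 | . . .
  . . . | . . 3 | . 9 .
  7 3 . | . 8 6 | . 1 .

Step 1. [r3c3∈{1,2,5,6}] 1 has one home in row 3: r3c3, so r3c3=1.
Step 2. [r4c2∈{5}] only 5 remains possible at r4c2. So r4c2=5.
Step 3. [r1c8∈{5}] only 5 remains possible at r1c8 ⇒ r1c8=5.
Step 4. [r8c2∈{2,4}] across col 2, 4 lands solely at r8c2. So r8c2=4.
Step 5. [r8c5∈{7}] nothing but 7 survives at r8c5. So r8c5=7.
Step 6. [r2c4∈{3,4,6,7,9}] row 2 places 7 nowhere but r2c4, so r2c4=7.
Step 7. [r1c7∈{2,9}] 2 has one home in box 3: r1c7, so r1c7=2.
Step 8. [r1c4∈{3,9}] in row 1, 9 fits only at r1c4. So r1c4=9.
Step 9. [r2c5∈{3,5,6}] in box 2, 3 fits only at r2c5 ⇒ r2c5=3.
Step 10. [r3c8∈{4,8}] across row 3, 8 lands solely at r3c8, so r3c8=8.
Step 11. [r9c3∈{2,5,9}] 9 has one home in row 9: r9c3. So r9c3=9.
Step 12. [r9c9∈{2,5}] in row 9, 2 fits only at r9c9. So r9c9=2.
Step 13. [r9c7∈{4,5}] in row 9, 5 fits only at r9c7. So r9c7=5.
Step 14. [r8c9∈{8}] only 8 remains possible at r8c9. So r8c9=8.
Step 15. [r6c9∈{1}] r6c9 is down to just 1 ⇒ r6c9=1.
Step 16. [r8c7∈{6}] r8c7's peers cover all but 6. So r8c7=6.
Step 17. [r2c9∈{9}] r2c9 is down to just 9, so r2c9=9.
Step 18. [r8c4∈{1}] only 1 remains possible at r8c4 ⇒ r8c4=1.
Step 19. [r1c1∈{3}] nothing but 3 survives at r1c1 ⇒ r1c1=3.
Step 20. [r2c8∈{4}] r2c8's peers cover all but 4 ⇒ r2c8=4.
Step 21. [r6c6∈{7}] r6c6's peers cover all but 7 ⇒ r6c6=7.
Step 22. [r6c3∈{8}] nothing but 8 survives at r6c3. So r6c3=8.
Step 23. [r7c3∈{6}] nothing but 6 survives at r7c3, so r7c3=6.
Step 24. [r4c1∈{1}] nothing but 1 survives at r4c1, so r4c1=1.
Step 25. [r4c6∈{9}] r4c6's peers cover all but 9. So r4c6=9.
Step 26. [r5c1∈{2}] nothing but 2 survives at r5c1 ⇒ r5c1=2.
Step 27. [r5c3∈{3}] r5c3's peers cover all but 3, so r5c3=3.
Step 28. [r5c4∈{8}] r5c4 has the single candidate 8 ⇒ r5c4=8.
Step 29. [r8c1∈{5}] nothing but 5 survives at r8c1 ⇒ r8c1=5.
Step 30. [r4c5∈{6}] r4c5 is down to just 6, so r4c5=6.
Step 31. [r9c4∈{4}] r9c4 is down to just 4, so r9c4=4.
Step 32. [r2c3∈{5}] r2c3 is down to just 5, so r2c3=5.
Step 33. [r4c7∈{8}] r4c7's peers cover all but 8 ⇒ r4c7=8.
Step 34. [r4c3∈{7}] r4c3 has the single candidate 7 ⇒ r4c3=7.
Step 35. [r4c4∈{3}] only 3 remains possible at r4c4, so r4c4=3.
Step 36. [r5c7∈{9}] only 9 remains possible at r5c7, so r5c7=9.
Step 37. [r7c8∈{3}] only 3 remains possible at r7c8, so r7c8=3.
Step 38. [r2c1∈{6}] nothing but 6 survives at r2c1. So r2c1=6.
Step 39. [r5c9∈{5}] nothing but 5 survives at r5c9. So r5c9=5.
Step 40. [r7c5∈{9}] r7c5 is down to just 9. So r7c5=9.
Step 41. [r6c8∈{6}] nothing but 6 survives at r6c8 ⇒ r6c8=6.
Step 42. [r6c1∈{4}] only 4 remains possible at r6c1 ⇒ r6c1=4.
Step 43. [r7c7∈{4}] nothing but 4 survives at r7c7, so r7c7=4.
Step 44. [r7c1∈{8}] r7c1 is down to just 8. So r7c1=8.
Step 45. [r3c5∈{5}] r3c5 is down to just 5. So r3c5=5.
Step 46. [r3c2∈{2}] only 2 remains possible at r3c2. So r3c2=2.
Step 47. [r5c6∈{1}] r5c6 is down to just 1 ⇒ r5c6=1.
Step 48. [r7c9∈{7}] r7c9 is down to just 7. So r7c9=7.
Step 49. [r2c7∈{1}] r2c7's peers cover all but 1. So r2c7=1.
Step 50. [r3c6∈{4}] only 4 remains possible at r3c6. So r3c6=4.
Step 51. [r8c3∈{2}] r8c3 is down to just 2. So r8c3=2.
Step 52. [r3c4∈{6}] r3c4 is down to just 6, so r3c4=6.

Answer: 3 7 4 9 1 8 2 5 6 / 6 8 5 7 3 2 1 4 9 / 9 2 1 6 5 4 7 8 3 / 1 5 7 3 6 9 8 2 4 / 2 6 3 8 4 1 9 7 5 / 4 9 8 5 2 7 3 6 1 / 8 1 6 2 9 5 4 3 7 / 5 4 2 1 7 3 6 9 8 / 7 3 9 4 8 6 5 1 2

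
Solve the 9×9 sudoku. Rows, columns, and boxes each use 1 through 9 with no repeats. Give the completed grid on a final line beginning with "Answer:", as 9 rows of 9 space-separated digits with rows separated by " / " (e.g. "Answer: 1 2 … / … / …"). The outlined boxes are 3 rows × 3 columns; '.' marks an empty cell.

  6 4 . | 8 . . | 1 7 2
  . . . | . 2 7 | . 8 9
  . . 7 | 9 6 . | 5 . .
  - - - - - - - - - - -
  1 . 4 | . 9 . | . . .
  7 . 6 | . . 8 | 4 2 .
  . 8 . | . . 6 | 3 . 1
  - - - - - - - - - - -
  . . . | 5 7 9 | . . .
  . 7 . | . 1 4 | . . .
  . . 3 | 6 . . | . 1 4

Step 1. [r3c9∈{3}] nothing but 3 survives at r3c9 ⇒ r3c9=3.
Step 2. [r5c9∈{5}] r5c9 has the single candidate 5. So r5c9=5.
Step 3. [r8c4∈{2,3}] r8c4 is the only open cell in box 8 admitting 3, so r8c4=3.
Step 4. [r7c2∈{1,2,6}] 6 has one home in col 2: r7c2 ⇒ r7c2=6.
Step 5. [r7c9∈{8}] r7c9 is down to just 8, so r7c9=8.
Step 6. [r8c3∈{2,5,8,9}] r8c3 is the only open cell in col 3 admitting 8. So r8c3=8.
Step 7. [r5c2∈{3,9}] 9 has one home in row 5: r5c2 ⇒ r5c2=9.
Step 8. [r7c7∈{2}] r7c7 is down to just 2. So r7c7=2.
Step 9. [r8c1∈{2,5,9}] in row 8, 2 fits only at r8c1, so r8c1=2.
Step 10. [r6c1∈{5}] only 5 remains possible at r6c1, so r6c1=5.
Step 11. [r4c2∈{2,3}] r4c2 is the only open cell in box 4 admitting 3, so r4c2=3.
Step 12. [r6c4∈{2,4,7}] across row 6, 7 lands solely at r6c4, so r6c4=7.
Step 13. [r4c8∈{6}] r4c8 has the single candidate 6 ⇒ r4c8=6.
Step 14. [r1c5∈{3,5}] col 5 places 5 nowhere but r1c5 ⇒ r1c5=5.
Step 15. [r2c3∈{1,5}] 5 has one home in col 3: r2c3, so r2c3=5.
Step 16. [r2c2∈{1}] r2c2's peers cover all but 1 ⇒ r2c2=1.
Step 17. [r9c7∈{7,9}] across row 9, 7 lands solely at r9c7. So r9c7=7.
Step 18. [r8c7∈{6,9}] in col 7, 9 fits only at r8c7. So r8c7=9.
Step 19. [r9c6∈{2}] nothing but 2 survives at r9c6, so r9c6=2.
Step 20. [r3c1∈{8}] nothing but 8 survives at r3c1. So r3c1=8.
Step 21. [r8c8∈{5}] r8c8 is down to just 5 ⇒ r8c8=5.
Step 22. [r4c9∈{7}] r4c9 is down to just 7. So r4c9=7.
Step 23. [r6c5∈{4}] r6c5 is down to just 4 ⇒ r6c5=4.
Step 24. [r9c1∈{9}] r9c1 has the single candidate 9. So r9c1=9.
Step 25. [r6c8∈{9}] r6c8 has the single candidate 9, so r6c8=9.
Step 26. [r7c3∈{1}] r7c3's peers cover all but 1 ⇒ r7c3=1.
Step 27. [r3c6∈{1}] r3c6's peers cover all but 1, so r3c6=1.
Step 28. [r6c3∈{2}] r6c3 has the single candidate 2 ⇒ r6c3=2.
Step 29. [r5c4∈{1}] nothing but 1 survives at r5c4, so r5c4=1.
Step 30. [r3c8∈{4}] only 4 remains possible at r3c8, so r3c8=4.
Step 31. [r7c8∈{3}] r7c8 is down to just 3. So r7c8=3.
Step 32. [r8c9∈{6}] r8c9 is down to just 6 ⇒ r8c9=6.
Step 33. [r2c4∈{4}] r2c4 is down to just 4 ⇒ r2c4=4.
Step 34. [r2c7∈{6}] only 6 remains possible at r2c7 ⇒ r2c7=6.
Step 35. [r9c2∈{5}] only 5 remains possible at r9c2. So r9c2=5.
Step 36. [r3c2∈{2}] only 2 remains possible at r3c2 ⇒ r3c2=2.
Step 37. [r2c1∈{3}] r2c1 is down to just 3. So r2c1=3.
Step 38. [r4c6∈{5}] only 5 remains possible at r4c6, so r4c6=5.
Step 39. [r9c5∈{8}] nothing but 8 survives at r9c5 ⇒ r9c5=8.
Step 40. [r5c5∈{3}] r5c5 has the single candidate 3 ⇒ r5c5=3.
Step 41. [r4c7∈{8}] only 8 remains possible at r4c7 ⇒ r4c7=8.
Step 42. [r4c4∈{2}] r4c4 is down to just 2 ⇒ r4c4=2.
Step 43. [r7c1∈{4}] only 4 remains possible at r7c1, so r7c1=4.
Step 44. [r1c3∈{9}] nothing but 9 survives at r1c3. So r1c3=9.
Step 45. [r1c6∈{3}] r1c6 is down to just 3, so r1c6=3.

Answer: 6 4 9 8 5 3 1 7 2 / 3 1 5 4 2 7 6 8 9 / 8 2 7 9 6 1 5 4 3 / 1 3 4 2 9 5 8 6 7 / 7 9 6 1 3 8 4 2 5 / 5 8 2 7 4 6 3 9 1 / 4 6 1 5 7 9 2 3 8 / 2 7 8 3 1 4 9 5 6 / 9 5 3 6 8 2 7 1 4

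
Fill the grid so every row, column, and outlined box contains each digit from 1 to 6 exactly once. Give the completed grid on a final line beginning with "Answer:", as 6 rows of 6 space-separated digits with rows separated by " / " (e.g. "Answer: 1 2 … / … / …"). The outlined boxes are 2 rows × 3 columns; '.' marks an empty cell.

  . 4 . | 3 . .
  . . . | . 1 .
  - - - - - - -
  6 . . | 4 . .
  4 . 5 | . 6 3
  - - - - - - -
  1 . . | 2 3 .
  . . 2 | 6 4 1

Step 1. [r2c4∈{5}] only 5 remains possible at r2c4 ⇒ r2c4=5.
Step 2. [r1c5∈{2}] r1c5 is down to just 2 ⇒ r1c5=2.
Step 3. [r4c2∈{1,2}] row 4 places 2 nowhere but r4c2, so r4c2=2.
Step 4. [r1c3∈{1,6}] r1c3 is the only open cell in row 1 admitting 1, so r1c3=1.
Step 5. [r3c3∈{3}] r3c3 is down to just 3. So r3c3=3.
Step 6. [r2c3∈{6}] only 6 remains possible at r2c3. So r2c3=6.
Step 7. [r5c6∈{5}] r5c6 is down to just 5 ⇒ r5c6=5.
Step 8. [r6c2∈{3,5}] across col 2, 5 lands solely at r6c2 ⇒ r6c2=5.
Step 9. [r2c2∈{3}] nothing but 3 survives at r2c2 ⇒ r2c2=3.
Step 10. [r3c2∈{1}] only 1 remains possible at r3c2, so r3c2=1.
Step 11. [r6c1∈{3}] r6c1 has the single candidate 3, so r6c1=3.
Step 12. [r3c5∈{5}] r3c5 is down to just 5. So r3c5=5.
Step 13. [r1c6∈{6}] only 6 remains possible at r1c6, so r1c6=6.
Step 14. [r5c2∈{6}] r5c2 has the single candidate 6. So r5c2=6.
Step 15. [r4c4∈{1}] r4c4's peers cover all but 1. So r4c4=1.
Step 16. [r1c1∈{5}] nothing but 5 survives at r1c1, so r1c1=5.
Step 17. [r2c1∈{2}] r2c1's peers cover all but 2. So r2c1=2.
Step 18. [r2c6∈{4}] r2c6 has the single candidate 4, so r2c6=4.
Step 19. [r3c6∈{2}] nothing but 2 survives at r3c6, so r3c6=2.
Step 20. [r5c3∈{4}] nothing but 4 survives at r5c3, so r5c3=4.

Answer: 5 4 1 3 2 6 / 2 3 6 5 1 4 / 6 1 3 4 5 2 / 4 2 5 1 6 3 / 1 6 4 2 3 5 / 3 5 2 6 4 1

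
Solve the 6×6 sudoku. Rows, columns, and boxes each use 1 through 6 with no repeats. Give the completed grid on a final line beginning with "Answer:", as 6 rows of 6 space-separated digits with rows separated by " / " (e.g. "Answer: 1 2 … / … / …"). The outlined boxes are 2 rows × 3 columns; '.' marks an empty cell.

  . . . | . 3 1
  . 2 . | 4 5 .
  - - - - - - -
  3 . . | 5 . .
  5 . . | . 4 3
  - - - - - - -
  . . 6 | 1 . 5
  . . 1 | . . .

Step 1. [r5c5∈{2}] r5c5's peers cover all but 2. So r5c5=2.
Step 2. [r2c6∈{6}] r2c6 has the single candidate 6, so r2c6=6.
Step 3. [r5c1∈{4}] r5c1's peers cover all but 4, so r5c1=4.
Step 4. [r4c2∈{1,6}] across row 4, 1 lands solely at r4c2, so r4c2=1.
Step 5. [r3c2∈{4,6}] box 3 places 6 nowhere but r3c2 ⇒ r3c2=6.
Step 6. [r4c3∈{2}] r4c3 is down to just 2 ⇒ r4c3=2.
Step 7. [r1c3∈{4,5}] r1c3 is the only open cell in col 3 admitting 5 ⇒ r1c3=5.
Step 8. [r6c4∈{3,6}] in col 4, 3 fits only at r6c4, so r6c4=3.
Step 9. [r3c3∈{4}] nothing but 4 survives at r3c3. So r3c3=4.
Step 10. [r1c4∈{2}] r1c4's peers cover all but 2. So r1c4=2.
Step 11. [r6c6∈{4}] nothing but 4 survives at r6c6. So r6c6=4.
Step 12. [r6c5∈{6}] r6c5 has the single candidate 6 ⇒ r6c5=6.
Step 13. [r2c1∈{1}] only 1 remains possible at r2c1. So r2c1=1.
Step 14. [r2c3∈{3}] r2c3's peers cover all but 3, so r2c3=3.
Step 15. [r1c1∈{6}] r1c1 has the single candidate 6, so r1c1=6.
Step 16. [r3c6∈{2}] nothing but 2 survives at r3c6 ⇒ r3c6=2.
Step 17. [r6c1∈{2}] r6c1's peers cover all but 2. So r6c1=2.
Step 18. [r6c2∈{5}] r6c2 has the single candidate 5 ⇒ r6c2=5.
Step 19. [r4c4∈{6}] only 6 remains possible at r4c4. So r4c4=6.
Step 20. [r3c5∈{1}] r3c5's peers cover all but 1. So r3c5=1.
Step 21. [r5c2∈{3}] r5c2 has the single candidate 3. So r5c2=3.
Step 22. [r1c2∈{4}] r1c2 has the single candidate 4, so r1c2=4.

Answer: 6 4 5 2 3 1 / 1 2 3 4 5 6 / 3 6 4 5 1 2 / 5 1 2 6 4 3 / 4 3 6 1 2 5 / 2 5 1 3 6 4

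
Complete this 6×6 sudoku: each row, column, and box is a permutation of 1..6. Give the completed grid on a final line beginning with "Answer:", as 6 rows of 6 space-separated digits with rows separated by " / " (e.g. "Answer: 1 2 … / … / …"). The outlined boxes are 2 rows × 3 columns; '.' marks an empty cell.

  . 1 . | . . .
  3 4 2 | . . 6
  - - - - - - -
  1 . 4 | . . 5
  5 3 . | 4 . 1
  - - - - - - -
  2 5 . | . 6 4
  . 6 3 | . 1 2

Step 1. [r4c5∈{2}] r4c5 is down to just 2, so r4c5=2.
Step 2. [r2c5∈{5}] r2c5 is down to just 5. So r2c5=5.
Step 3. [r3c5∈{3}] only 3 remains possible at r3c5. So r3c5=3.
Step 4. [r1c6∈{3}] r1c6's peers cover all but 3, so r1c6=3.
Step 5. [r1c1∈{6}] nothing but 6 survives at r1c1, so r1c1=6.
Step 6. [r4c3∈{6}] r4c3's peers cover all but 6. So r4c3=6.
Step 7. [r5c3∈{1}] r5c3 is down to just 1 ⇒ r5c3=1.
Step 8. [r3c2∈{2}] r3c2's peers cover all but 2 ⇒ r3c2=2.
Step 9. [r6c4∈{5}] r6c4 is down to just 5. So r6c4=5.
Step 10. [r1c3∈{5}] r1c3's peers cover all but 5. So r1c3=5.
Step 11. [r2c4∈{1}] r2c4 has the single candidate 1, so r2c4=1.
Step 12. [r6c1∈{4}] r6c1 has the single candidate 4 ⇒ r6c1=4.
Step 13. [r3c4∈{6}] only 6 remains possible at r3c4, so r3c4=6.
Step 14. [r5c4∈{3}] r5c4's peers cover all but 3. So r5c4=3.
Step 15. [r1c5∈{4}] r1c5 has the single candidate 4. So r1c5=4.
Step 16. [r1c4∈{2}] r1c4's peers cover all but 2 ⇒ r1c4=2.

Answer: 6 1 5 2 4 3 / 3 4 2 1 5 6 / 1 2 4 6 3 5 / 5 3 6 4 2 1 / 2 5 1 3 6 4 / 4 6 3 5 1 2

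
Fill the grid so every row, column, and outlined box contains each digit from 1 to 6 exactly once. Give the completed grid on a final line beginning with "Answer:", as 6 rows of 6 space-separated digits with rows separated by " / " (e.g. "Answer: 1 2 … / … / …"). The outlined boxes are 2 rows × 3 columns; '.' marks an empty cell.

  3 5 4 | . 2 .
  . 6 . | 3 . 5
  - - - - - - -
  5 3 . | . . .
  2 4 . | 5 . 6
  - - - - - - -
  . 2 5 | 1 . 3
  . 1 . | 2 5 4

Step 1. [r4c3∈{1}] r4c3 has the single candidate 1 ⇒ r4c3=1.
Step 2. [r1c6∈{1}] nothing but 1 survives at r1c6 ⇒ r1c6=1.
Step 3. [r6c1∈{6}] nothing but 6 survives at r6c1, so r6c1=6.
Step 4. [r2c5∈{4}] only 4 remains possible at r2c5 ⇒ r2c5=4.
Step 5. [r4c5∈{3}] r4c5 is down to just 3. So r4c5=3.
Step 6. [r1c4∈{6}] only 6 remains possible at r1c4. So r1c4=6.
Step 7. [r5c5∈{6}] nothing but 6 survives at r5c5, so r5c5=6.
Step 8. [r3c6∈{2}] r3c6's peers cover all but 2 ⇒ r3c6=2.
Step 9. [r5c1∈{4}] r5c1 has the single candidate 4. So r5c1=4.
Step 10. [r3c5∈{1}] r3c5 has the single candidate 1, so r3c5=1.
Step 11. [r3c3∈{6}] r3c3 is down to just 6, so r3c3=6.
Step 12. [r3c4∈{4}] only 4 remains possible at r3c4 ⇒ r3c4=4.
Step 13. [r2c3∈{2}] r2c3 has the single candidate 2. So r2c3=2.
Step 14. [r2c1∈{1}] nothing but 1 survives at r2c1, so r2c1=1.
Step 15. [r6c3∈{3}] r6c3 has the single candidate 3. So r6c3=3.

Answer: 3 5 4 6 2 1 / 1 6 2 3 4 5 / 5 3 6 4 1 2 / 2 4 1 5 3 6 / 4 2 5 1 6 3 / 6 1 3 2 5 4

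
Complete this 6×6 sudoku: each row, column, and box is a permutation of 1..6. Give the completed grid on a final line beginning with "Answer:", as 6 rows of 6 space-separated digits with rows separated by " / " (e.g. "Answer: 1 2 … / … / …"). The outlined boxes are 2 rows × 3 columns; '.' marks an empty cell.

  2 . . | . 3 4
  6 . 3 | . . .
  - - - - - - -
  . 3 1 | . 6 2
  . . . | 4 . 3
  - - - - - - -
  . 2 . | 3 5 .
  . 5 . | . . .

Step 1. [r6c5∈{1,2,4}] across col 5, 4 lands solely at r6c5, so r6c5=4.
Step 2. [r6c3∈{6}] only 6 remains possible at r6c3. So r6c3=6.
Step 3. [r6c6∈{1}] r6c6 is down to just 1. So r6c6=1.
Step 4. [r3c4∈{5}] nothing but 5 survives at r3c4 ⇒ r3c4=5.
Step 5. [r2c5∈{1,2}] col 5 places 2 nowhere but r2c5, so r2c5=2.
Step 6. [r2c4∈{1}] r2c4's peers cover all but 1 ⇒ r2c4=1.
Step 7. [r4c1∈{5}] only 5 remains possible at r4c1, so r4c1=5.
Step 8. [r5c3∈{4}] r5c3 is down to just 4. So r5c3=4.
Step 9. [r1c2∈{1}] nothing but 1 survives at r1c2, so r1c2=1.
Step 10. [r6c4∈{2}] r6c4's peers cover all but 2. So r6c4=2.
Step 11. [r6c1∈{3}] only 3 remains possible at r6c1. So r6c1=3.
Step 12. [r3c1∈{4}] r3c1 has the single candidate 4, so r3c1=4.
Step 13. [r1c3∈{5}] r1c3's peers cover all but 5, so r1c3=5.
Step 14. [r1c4∈{6}] nothing but 6 survives at r1c4 ⇒ r1c4=6.
Step 15. [r5c6∈{6}] only 6 remains possible at r5c6, so r5c6=6.
Step 16. [r2c6∈{5}] r2c6 is down to just 5, so r2c6=5.
Step 17. [r4c3∈{2}] r4c3 is down to just 2, so r4c3=2.
Step 18. [r4c2∈{6}] nothing but 6 survives at r4c2, so r4c2=6.
Step 19. [r4c5∈{1}] nothing but 1 survives at r4c5. So r4c5=1.
Step 20. [r5c1∈{1}] r5c1 is down to just 1. So r5c1=1.
Step 21. [r2c2∈{4}] r2c2 is down to just 4. So r2c2=4.

Answer: 2 1 5 6 3 4 / 6 4 3 1 2 5 / 4 3 1 5 6 2 / 5 6 2 4 1 3 / 1 2 4 3 5 6 / 3 5 6 2 4 1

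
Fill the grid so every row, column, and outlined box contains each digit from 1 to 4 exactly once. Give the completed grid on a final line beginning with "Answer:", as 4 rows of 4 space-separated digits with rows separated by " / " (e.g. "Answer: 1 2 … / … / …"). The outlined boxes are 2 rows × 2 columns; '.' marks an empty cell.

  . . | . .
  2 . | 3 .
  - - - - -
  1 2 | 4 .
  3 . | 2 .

Step 1. [r1c3∈{1}] nothing but 1 survives at r1c3. So r1c3=1.
Step 2. [r1c1∈{4}] r1c1 has the single candidate 4 ⇒ r1c1=4.
Step 3. [r3c4∈{3}] r3c4 has the single candidate 3, so r3c4=3.
Step 4. [r4c4∈{1}] r4c4 has the single candidate 1 ⇒ r4c4=1.
Step 5. [r1c4∈{2}] r1c4 is down to just 2 ⇒ r1c4=2.
Step 6. [r2c4∈{4}] r2c4's peers cover all but 4 ⇒ r2c4=4.
Step 7. [r1c2∈{3}] nothing but 3 survives at r1c2. So r1c2=3.
Step 8. [r2c2∈{1}] nothing but 1 survives at r2c2, so r2c2=1.
Step 9. [r4c2∈{4}] r4c2 is down to just 4, so r4c2=4.

Answer: 4 3 1 2 / 2 1 3 4 / 1 2 4 3 / 3 4 2 1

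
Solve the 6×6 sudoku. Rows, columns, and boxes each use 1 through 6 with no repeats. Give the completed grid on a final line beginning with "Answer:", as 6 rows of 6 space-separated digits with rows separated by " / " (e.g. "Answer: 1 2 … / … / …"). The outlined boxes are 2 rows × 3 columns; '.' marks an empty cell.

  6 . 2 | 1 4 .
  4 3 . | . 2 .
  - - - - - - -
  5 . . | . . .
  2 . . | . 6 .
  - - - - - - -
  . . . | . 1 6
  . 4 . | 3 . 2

Step 1. [r2c3∈{1,5}] r2c3 is the only open cell in row 2 admitting 1. So r2c3=1.
Step 2. [r5c4∈{4,5}] 4 has one home in row 5: r5c4 ⇒ r5c4=4.
Step 3. [r1c6∈{3,5}] 3 has one home in row 1: r1c6 ⇒ r1c6=3.
Step 4. [r4c3∈{3,4}] across row 4, 3 lands solely at r4c3, so r4c3=3.
Step 5. [r4c6∈{1,4,5}] across row 4, 4 lands solely at r4c6. So r4c6=4.
Step 6. [r5c3∈{5}] nothing but 5 survives at r5c3 ⇒ r5c3=5.
Step 7. [r3c2∈{1,6}] in col 2, 6 fits only at r3c2, so r3c2=6.
Step 8. [r2c4∈{5,6}] across row 2, 6 lands solely at r2c4 ⇒ r2c4=6.
Step 9. [r2c6∈{5}] r2c6 is down to just 5 ⇒ r2c6=5.
Step 10. [r4c4∈{5}] r4c4 is down to just 5, so r4c4=5.
Step 11. [r1c2∈{5}] r1c2 has the single candidate 5 ⇒ r1c2=5.
Step 12. [r4c2∈{1}] r4c2's peers cover all but 1, so r4c2=1.
Step 13. [r6c5∈{5}] r6c5 is down to just 5 ⇒ r6c5=5.
Step 14. [r6c3∈{6}] r6c3 is down to just 6. So r6c3=6.
Step 15. [r3c6∈{1}] r3c6 is down to just 1, so r3c6=1.
Step 16. [r3c4∈{2}] only 2 remains possible at r3c4, so r3c4=2.
Step 17. [r5c1∈{3}] only 3 remains possible at r5c1. So r5c1=3.
Step 18. [r5c2∈{2}] only 2 remains possible at r5c2. So r5c2=2.
Step 19. [r3c5∈{3}] only 3 remains possible at r3c5 ⇒ r3c5=3.
Step 20. [r6c1∈{1}] nothing but 1 survives at r6c1 ⇒ r6c1=1.
Step 21. [r3c3∈{4}] r3c3 has the single candidate 4 ⇒ r3c3=4.

Answer: 6 5 2 1 4 3 / 4 3 1 6 2 5 / 5 6 4 2 3 1 / 2 1 3 5 6 4 / 3 2 5 4 1 6 / 1 4 6 3 5 2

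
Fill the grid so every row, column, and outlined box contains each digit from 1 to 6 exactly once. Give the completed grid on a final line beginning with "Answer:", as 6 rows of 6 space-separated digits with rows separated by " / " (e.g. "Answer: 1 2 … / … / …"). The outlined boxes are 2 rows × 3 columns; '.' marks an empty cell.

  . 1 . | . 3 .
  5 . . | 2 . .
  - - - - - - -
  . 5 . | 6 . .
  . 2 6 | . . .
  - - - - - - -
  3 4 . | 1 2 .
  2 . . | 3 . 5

Step 1. [r3c3∈{1,3,4}] 3 has one home in box 3: r3c3. So r3c3=3.
Step 2. [r2c3∈{4}] r2c3 has the single candidate 4, so r2c3=4.
Step 3. [r5c6∈{6}] r5c6's peers cover all but 6, so r5c6=6.
Step 4. [r1c6∈{4}] r1c6 is down to just 4 ⇒ r1c6=4.
Step 5. [r4c4∈{4,5}] across col 4, 4 lands solely at r4c4, so r4c4=4.
Step 6. [r3c5∈{1}] r3c5 is down to just 1, so r3c5=1.
Step 7. [r2c2∈{3,6}] across row 2, 3 lands solely at r2c2 ⇒ r2c2=3.
Step 8. [r4c5∈{5}] nothing but 5 survives at r4c5, so r4c5=5.
Step 9. [r4c6∈{3}] r4c6 has the single candidate 3 ⇒ r4c6=3.
Step 10. [r5c3∈{5}] r5c3 has the single candidate 5, so r5c3=5.
Step 11. [r2c5∈{6}] r2c5's peers cover all but 6, so r2c5=6.
Step 12. [r6c3∈{1}] r6c3's peers cover all but 1. So r6c3=1.
Step 13. [r1c3∈{2}] r1c3 has the single candidate 2 ⇒ r1c3=2.
Step 14. [r4c1∈{1}] nothing but 1 survives at r4c1. So r4c1=1.
Step 15. [r6c5∈{4}] r6c5 is down to just 4 ⇒ r6c5=4.
Step 16. [r1c4∈{5}] nothing but 5 survives at r1c4 ⇒ r1c4=5.
Step 17. [r3c6∈{2}] only 2 remains possible at r3c6, so r3c6=2.
Step 18. [r6c2∈{6}] r6c2's peers cover all but 6. So r6c2=6.
Step 19. [r2c6∈{1}] r2c6's peers cover all but 1 ⇒ r2c6=1.
Step 20. [r1c1∈{6}] r1c1's peers cover all but 6, so r1c1=6.
Step 21. [r3c1∈{4}] r3c1's peers cover all but 4 ⇒ r3c1=4.

Answer: 6 1 2 5 3 4 / 5 3 4 2 6 1 / 4 5 3 6 1 2 / 1 2 6 4 5 3 / 3 4 5 1 2 6 / 2 6 1 3 4 5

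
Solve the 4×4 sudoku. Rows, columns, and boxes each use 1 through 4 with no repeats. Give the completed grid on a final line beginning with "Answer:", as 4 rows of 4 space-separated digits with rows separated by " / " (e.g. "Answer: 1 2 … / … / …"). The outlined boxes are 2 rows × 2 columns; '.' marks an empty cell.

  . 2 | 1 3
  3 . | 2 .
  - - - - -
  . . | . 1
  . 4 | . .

Step 1. [r3c1∈{2}] r3c1 is down to just 2 ⇒ r3c1=2.
Step 2. [r4c3∈{3}] nothing but 3 survives at r4c3 ⇒ r4c3=3.
Step 3. [r4c1∈{1}] only 1 remains possible at r4c1. So r4c1=1.
Step 4. [r2c2∈{1}] nothing but 1 survives at r2c2. So r2c2=1.
Step 5. [r2c4∈{4}] r2c4 has the single candidate 4, so r2c4=4.
Step 6. [r1c1∈{4}] r1c1 is down to just 4. So r1c1=4.
Step 7. [r3c2∈{3}] nothing but 3 survives at r3c2. So r3c2=3.
Step 8. [r3c3∈{4}] nothing but 4 survives at r3c3 ⇒ r3c3=4.
Step 9. [r4c4∈{2}] r4c4 is down to just 2, so r4c4=2.

Answer: 4 2 1 3 / 3 1 2 4 / 2 3 4 1 / 1 4 3 2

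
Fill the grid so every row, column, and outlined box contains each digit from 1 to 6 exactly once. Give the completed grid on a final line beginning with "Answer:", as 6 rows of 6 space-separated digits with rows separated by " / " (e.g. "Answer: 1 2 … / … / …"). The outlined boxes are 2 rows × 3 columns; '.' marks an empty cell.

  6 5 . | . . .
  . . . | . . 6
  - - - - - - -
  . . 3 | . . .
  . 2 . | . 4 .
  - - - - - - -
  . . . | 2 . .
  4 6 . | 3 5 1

Step 1. [r2c1∈{1,2,3}] r2c1 is the only open cell in col 1 admitting 2. So r2c1=2.
Step 2. [r2c4∈{1,4,5}] r2c4 is the only open cell in row 2 admitting 5. So r2c4=5.
Step 3. [r2c2∈{1,3,4}] 3 has one home in box 1: r2c2. So r2c2=3.
Step 4. [r2c5∈{1}] r2c5 is down to just 1, so r2c5=1.
Step 5. [r4c3∈{1,5,6}] in col 3, 6 fits only at r4c3 ⇒ r4c3=6.
Step 6. [r5c2∈{1}] r5c2 has the single candidate 1 ⇒ r5c2=1.
Step 7. [r3c4∈{1,6}] col 4 places 6 nowhere but r3c4 ⇒ r3c4=6.
Step 8. [r3c1∈{1,5}] r3c1 is the only open cell in row 3 admitting 1. So r3c1=1.
Step 9. [r4c1∈{5}] r4c1 is down to just 5, so r4c1=5.
Step 10. [r3c5∈{2}] r3c5 is down to just 2. So r3c5=2.
Step 11. [r1c6∈{2,3,4}] in row 1, 2 fits only at r1c6, so r1c6=2.
Step 12. [r1c3∈{1,4}] across row 1, 1 lands solely at r1c3 ⇒ r1c3=1.
Step 13. [r1c4∈{4}] r1c4's peers cover all but 4, so r1c4=4.
Step 14. [r5c3∈{5}] r5c3 is down to just 5 ⇒ r5c3=5.
Step 15. [r3c2∈{4}] r3c2 is down to just 4 ⇒ r3c2=4.
Step 16. [r2c3∈{4}] nothing but 4 survives at r2c3, so r2c3=4.
Step 17. [r3c6∈{5}] only 5 remains possible at r3c6. So r3c6=5.
Step 18. [r4c4∈{1}] r4c4 is down to just 1, so r4c4=1.
Step 19. [r4c6∈{3}] r4c6 has the single candidate 3. So r4c6=3.
Step 20. [r1c5∈{3}] only 3 remains possible at r1c5. So r1c5=3.
Step 21. [r5c1∈{3}] only 3 remains possible at r5c1. So r5c1=3.
Step 22. [r6c3∈{2}] nothing but 2 survives at r6c3, so r6c3=2.
Step 23. [r5c6∈{4}] r5c6's peers cover all but 4 ⇒ r5c6=4.
Step 24. [r5c5∈{6}] nothing but 6 survives at r5c5. So r5c5=6.

Answer: 6 5 1 4 3 2 / 2 3 4 5 1 6 / 1 4 3 6 2 5 / 5 2 6 1 4 3 / 3 1 5 2 6 4 / 4 6 2 3 5 1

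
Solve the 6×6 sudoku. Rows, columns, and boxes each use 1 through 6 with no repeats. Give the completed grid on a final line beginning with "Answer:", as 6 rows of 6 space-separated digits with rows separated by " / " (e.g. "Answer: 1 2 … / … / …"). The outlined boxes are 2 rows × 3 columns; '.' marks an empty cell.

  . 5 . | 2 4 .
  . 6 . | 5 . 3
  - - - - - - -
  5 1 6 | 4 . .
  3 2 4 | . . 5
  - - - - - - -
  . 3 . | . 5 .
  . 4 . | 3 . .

Step 1. [r1c1∈{1}] nothing but 1 survives at r1c1, so r1c1=1.
Step 2. [r3c6∈{2}] r3c6's peers cover all but 2, so r3c6=2.
Step 3. [r6c5∈{1,2,6}] in col 5, 2 fits only at r6c5 ⇒ r6c5=2.
Step 4. [r6c1∈{6}] r6c1's peers cover all but 6, so r6c1=6.
Step 5. [r6c6∈{1}] r6c6's peers cover all but 1. So r6c6=1.
Step 6. [r4c4∈{1,6}] col 4 places 1 nowhere but r4c4. So r4c4=1.
Step 7. [r5c1∈{2}] r5c1 has the single candidate 2 ⇒ r5c1=2.
Step 8. [r1c6∈{6}] r1c6's peers cover all but 6, so r1c6=6.
Step 9. [r2c1∈{4}] r2c1 is down to just 4 ⇒ r2c1=4.
Step 10. [r3c5∈{3}] r3c5 has the single candidate 3. So r3c5=3.
Step 11. [r4c5∈{6}] nothing but 6 survives at r4c5. So r4c5=6.
Step 12. [r6c3∈{5}] nothing but 5 survives at r6c3 ⇒ r6c3=5.
Step 13. [r5c3∈{1}] nothing but 1 survives at r5c3. So r5c3=1.
Step 14. [r5c4∈{6}] r5c4's peers cover all but 6, so r5c4=6.
Step 15. [r2c3∈{2}] r2c3 is down to just 2 ⇒ r2c3=2.
Step 16. [r1c3∈{3}] r1c3's peers cover all but 3. So r1c3=3.
Step 17. [r5c6∈{4}] r5c6 has the single candidate 4 ⇒ r5c6=4.
Step 18. [r2c5∈{1}] r2c5's peers cover all but 1 ⇒ r2c5=1.

Answer: 1 5 3 2 4 6 / 4 6 2 5 1 3 / 5 1 6 4 3 2 / 3 2 4 1 6 5 / 2 3 1 6 5 4 / 6 4 5 3 2 1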